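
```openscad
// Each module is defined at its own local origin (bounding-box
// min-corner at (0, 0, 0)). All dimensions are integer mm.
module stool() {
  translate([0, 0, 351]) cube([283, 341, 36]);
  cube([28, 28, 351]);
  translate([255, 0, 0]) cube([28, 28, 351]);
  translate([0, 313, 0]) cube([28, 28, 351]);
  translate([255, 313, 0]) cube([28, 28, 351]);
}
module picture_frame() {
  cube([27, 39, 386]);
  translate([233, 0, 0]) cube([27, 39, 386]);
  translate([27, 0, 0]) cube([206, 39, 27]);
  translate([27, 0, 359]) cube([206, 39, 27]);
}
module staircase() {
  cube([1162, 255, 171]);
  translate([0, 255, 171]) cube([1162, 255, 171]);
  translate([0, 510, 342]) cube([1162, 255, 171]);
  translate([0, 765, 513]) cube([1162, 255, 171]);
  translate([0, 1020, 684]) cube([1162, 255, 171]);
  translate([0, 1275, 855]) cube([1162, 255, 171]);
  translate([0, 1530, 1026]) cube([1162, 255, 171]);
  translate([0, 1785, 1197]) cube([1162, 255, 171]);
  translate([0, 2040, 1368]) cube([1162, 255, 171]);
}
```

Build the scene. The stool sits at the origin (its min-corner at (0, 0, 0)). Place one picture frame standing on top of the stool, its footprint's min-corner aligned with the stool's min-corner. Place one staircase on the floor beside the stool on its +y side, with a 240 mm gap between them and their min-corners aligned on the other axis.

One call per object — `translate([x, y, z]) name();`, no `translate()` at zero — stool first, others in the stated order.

stool();
translate([0, 0, 387]) picture_frame();
translate([0, 581, 0]) staircase();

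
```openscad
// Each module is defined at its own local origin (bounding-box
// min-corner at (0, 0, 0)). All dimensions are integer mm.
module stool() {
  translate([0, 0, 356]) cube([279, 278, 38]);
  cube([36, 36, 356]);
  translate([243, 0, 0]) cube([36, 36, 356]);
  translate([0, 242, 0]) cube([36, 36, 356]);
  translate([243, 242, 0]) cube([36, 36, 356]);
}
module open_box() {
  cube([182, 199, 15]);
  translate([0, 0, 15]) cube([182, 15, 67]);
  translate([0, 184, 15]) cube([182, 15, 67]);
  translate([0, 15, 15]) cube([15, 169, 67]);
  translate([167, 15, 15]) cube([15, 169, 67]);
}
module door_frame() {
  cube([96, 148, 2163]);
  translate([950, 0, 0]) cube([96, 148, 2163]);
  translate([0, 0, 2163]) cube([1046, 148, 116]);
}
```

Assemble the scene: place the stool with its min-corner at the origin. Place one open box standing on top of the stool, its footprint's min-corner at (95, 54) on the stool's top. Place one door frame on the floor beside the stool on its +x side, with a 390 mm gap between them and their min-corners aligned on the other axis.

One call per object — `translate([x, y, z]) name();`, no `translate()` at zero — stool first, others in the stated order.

stool();
translate([95, 54, 394]) open_box();
translate([669, 0, 0]) door_frame();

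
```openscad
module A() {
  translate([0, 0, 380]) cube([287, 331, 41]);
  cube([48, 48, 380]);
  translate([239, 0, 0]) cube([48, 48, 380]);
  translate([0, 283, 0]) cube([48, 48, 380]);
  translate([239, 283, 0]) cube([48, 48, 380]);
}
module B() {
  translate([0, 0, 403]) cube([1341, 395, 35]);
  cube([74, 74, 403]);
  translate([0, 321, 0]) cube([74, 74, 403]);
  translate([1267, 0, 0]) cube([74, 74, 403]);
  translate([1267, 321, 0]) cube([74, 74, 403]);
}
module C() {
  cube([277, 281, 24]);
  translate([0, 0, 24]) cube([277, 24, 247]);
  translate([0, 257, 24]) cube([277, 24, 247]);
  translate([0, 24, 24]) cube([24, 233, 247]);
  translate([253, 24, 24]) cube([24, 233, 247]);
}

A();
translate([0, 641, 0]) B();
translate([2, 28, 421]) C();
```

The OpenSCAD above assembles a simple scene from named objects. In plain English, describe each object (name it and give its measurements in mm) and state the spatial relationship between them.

A is a four-legged stool. The seat is 287×331 mm, 41 mm thick, top at z = 421 mm. It stands on four square legs, each 48×48 mm in cross-section, from z = 0 to the seat underside, each flush with a corner of the seat.

B is a bench: a 1341×395 mm seat slab, 35 mm thick, top at z = 438 mm, on four 74×74 mm square legs flush with the seat corners and standing on z = 0.

C is an open-topped rectangular box: outside dimensions 277×281×271 mm, with a uniform wall and base thickness of 24 mm. The base is a full 277×281 slab on the floor; four walls sit on top of the base. The front and back walls (the −y and +y sides) span the full width; the two side walls fit between them.

The bench is on the floor beside the stool on its +y side. The open box is on top of the stool.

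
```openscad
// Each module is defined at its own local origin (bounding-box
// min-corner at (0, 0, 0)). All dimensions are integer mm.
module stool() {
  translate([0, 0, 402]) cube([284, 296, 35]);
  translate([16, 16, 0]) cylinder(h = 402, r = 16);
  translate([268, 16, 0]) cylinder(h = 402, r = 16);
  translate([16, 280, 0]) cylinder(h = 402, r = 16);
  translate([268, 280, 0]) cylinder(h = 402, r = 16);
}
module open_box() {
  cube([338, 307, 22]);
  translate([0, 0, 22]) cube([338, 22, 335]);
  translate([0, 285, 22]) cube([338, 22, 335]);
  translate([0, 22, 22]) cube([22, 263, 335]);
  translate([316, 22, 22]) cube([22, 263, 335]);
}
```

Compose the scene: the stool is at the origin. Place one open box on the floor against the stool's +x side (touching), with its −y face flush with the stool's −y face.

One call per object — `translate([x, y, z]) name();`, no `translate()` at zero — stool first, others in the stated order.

stool();
translate([284, 0, 0]) open_box();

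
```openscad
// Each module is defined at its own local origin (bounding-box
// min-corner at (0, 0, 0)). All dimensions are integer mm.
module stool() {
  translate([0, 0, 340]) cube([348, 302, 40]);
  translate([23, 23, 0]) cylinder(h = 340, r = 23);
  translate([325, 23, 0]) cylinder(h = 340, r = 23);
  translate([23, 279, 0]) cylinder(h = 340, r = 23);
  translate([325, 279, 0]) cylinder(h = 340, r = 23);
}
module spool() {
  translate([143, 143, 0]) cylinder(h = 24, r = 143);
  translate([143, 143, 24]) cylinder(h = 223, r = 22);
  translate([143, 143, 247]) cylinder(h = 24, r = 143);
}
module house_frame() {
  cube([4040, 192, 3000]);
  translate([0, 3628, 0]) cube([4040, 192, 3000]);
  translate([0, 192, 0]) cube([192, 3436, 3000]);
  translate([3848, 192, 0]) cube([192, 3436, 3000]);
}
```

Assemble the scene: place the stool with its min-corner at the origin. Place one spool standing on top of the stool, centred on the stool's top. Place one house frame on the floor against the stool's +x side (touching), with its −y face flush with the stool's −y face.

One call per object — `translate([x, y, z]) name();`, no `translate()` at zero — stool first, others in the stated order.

stool();
translate([31, 8, 380]) spool();
translate([348, 0, 0]) house_frame();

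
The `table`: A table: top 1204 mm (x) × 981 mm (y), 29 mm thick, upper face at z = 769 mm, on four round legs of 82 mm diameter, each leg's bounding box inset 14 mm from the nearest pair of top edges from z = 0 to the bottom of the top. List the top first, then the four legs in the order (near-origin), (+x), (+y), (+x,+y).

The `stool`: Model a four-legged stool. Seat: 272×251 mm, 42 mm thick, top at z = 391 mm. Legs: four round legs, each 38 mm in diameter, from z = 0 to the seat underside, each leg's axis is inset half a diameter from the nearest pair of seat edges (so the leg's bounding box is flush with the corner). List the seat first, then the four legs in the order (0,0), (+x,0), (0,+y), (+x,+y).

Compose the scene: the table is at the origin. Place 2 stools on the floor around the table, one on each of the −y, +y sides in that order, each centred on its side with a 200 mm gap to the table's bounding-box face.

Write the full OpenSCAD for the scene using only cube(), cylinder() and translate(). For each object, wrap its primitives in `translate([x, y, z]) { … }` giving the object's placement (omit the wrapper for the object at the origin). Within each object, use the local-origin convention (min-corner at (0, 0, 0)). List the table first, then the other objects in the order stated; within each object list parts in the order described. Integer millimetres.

translate([0, 0, 740]) cube([1204, 981, 29]);
translate([55, 55, 0]) cylinder(h = 740, r = 41);
translate([1149, 55, 0]) cylinder(h = 740, r = 41);
translate([55, 926, 0]) cylinder(h = 740, r = 41);
translate([1149, 926, 0]) cylinder(h = 740, r = 41);
translate([466, -451, 0]) {
  translate([0, 0, 349]) cube([272, 251, 42]);
  translate([19, 19, 0]) cylinder(h = 349, r = 19);
  translate([253, 19, 0]) cylinder(h = 349, r = 19);
  translate([19, 232, 0]) cylinder(h = 349, r = 19);
  translate([253, 232, 0]) cylinder(h = 349, r = 19);
}
translate([466, 1181, 0]) {
  translate([0, 0, 349]) cube([272, 251, 42]);
  translate([19, 19, 0]) cylinder(h = 349, r = 19);
  translate([253, 19, 0]) cylinder(h = 349, r = 19);
  translate([19, 232, 0]) cylinder(h = 349, r = 19);
  translate([253, 232, 0]) cylinder(h = 349, r = 19);
}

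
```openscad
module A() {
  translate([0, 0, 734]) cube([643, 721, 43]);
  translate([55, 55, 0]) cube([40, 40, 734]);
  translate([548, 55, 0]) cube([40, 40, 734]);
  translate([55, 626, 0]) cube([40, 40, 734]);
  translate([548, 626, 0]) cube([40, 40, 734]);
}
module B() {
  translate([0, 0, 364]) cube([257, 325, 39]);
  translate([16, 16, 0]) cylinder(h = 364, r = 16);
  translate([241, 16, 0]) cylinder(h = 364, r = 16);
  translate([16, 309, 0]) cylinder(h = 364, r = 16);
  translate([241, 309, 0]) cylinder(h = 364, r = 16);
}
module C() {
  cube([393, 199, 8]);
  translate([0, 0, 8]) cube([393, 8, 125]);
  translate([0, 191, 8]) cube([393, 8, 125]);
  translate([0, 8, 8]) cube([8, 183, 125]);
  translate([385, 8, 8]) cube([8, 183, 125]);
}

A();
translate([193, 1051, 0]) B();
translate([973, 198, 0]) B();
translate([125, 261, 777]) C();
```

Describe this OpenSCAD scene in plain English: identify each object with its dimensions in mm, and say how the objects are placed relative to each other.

A is a table with a 643×721 mm rectangular top, 43 mm thick, top surface at z = 777 mm, supported by four 40×40 mm square legs, each inset 55 mm from the nearest pair of top edges, running from the floor.

B is a four-legged stool. The seat is 257×325 mm, 39 mm thick, top at z = 403 mm. It stands on four round legs, each 32 mm in diameter, from z = 0 to the seat underside, each leg's axis is inset half a diameter from the nearest pair of seat edges (so the leg's bounding box is flush with the corner).

C is an open storage box with external size 393×199×133 mm and wall thickness 8 mm (the base is also 8 mm thick). The base covers the whole footprint; the four walls stand on the base, with the y-facing walls full-width and the x-facing walls fitting between their inner faces.

Two stools sit around the table at the +y, +x sides. The open box is on top of the table, centred.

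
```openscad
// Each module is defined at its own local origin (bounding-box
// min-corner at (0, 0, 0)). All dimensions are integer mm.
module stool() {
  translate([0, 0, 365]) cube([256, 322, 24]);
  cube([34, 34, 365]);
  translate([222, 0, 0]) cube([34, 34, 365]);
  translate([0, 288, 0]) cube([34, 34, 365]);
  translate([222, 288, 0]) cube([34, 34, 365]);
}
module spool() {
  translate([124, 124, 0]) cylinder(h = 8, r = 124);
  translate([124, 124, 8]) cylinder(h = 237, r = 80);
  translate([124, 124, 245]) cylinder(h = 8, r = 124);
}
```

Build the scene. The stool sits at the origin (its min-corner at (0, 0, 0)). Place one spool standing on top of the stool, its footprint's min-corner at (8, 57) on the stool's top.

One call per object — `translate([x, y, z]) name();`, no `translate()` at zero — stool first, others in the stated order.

stool();
translate([8, 57, 389]) spool();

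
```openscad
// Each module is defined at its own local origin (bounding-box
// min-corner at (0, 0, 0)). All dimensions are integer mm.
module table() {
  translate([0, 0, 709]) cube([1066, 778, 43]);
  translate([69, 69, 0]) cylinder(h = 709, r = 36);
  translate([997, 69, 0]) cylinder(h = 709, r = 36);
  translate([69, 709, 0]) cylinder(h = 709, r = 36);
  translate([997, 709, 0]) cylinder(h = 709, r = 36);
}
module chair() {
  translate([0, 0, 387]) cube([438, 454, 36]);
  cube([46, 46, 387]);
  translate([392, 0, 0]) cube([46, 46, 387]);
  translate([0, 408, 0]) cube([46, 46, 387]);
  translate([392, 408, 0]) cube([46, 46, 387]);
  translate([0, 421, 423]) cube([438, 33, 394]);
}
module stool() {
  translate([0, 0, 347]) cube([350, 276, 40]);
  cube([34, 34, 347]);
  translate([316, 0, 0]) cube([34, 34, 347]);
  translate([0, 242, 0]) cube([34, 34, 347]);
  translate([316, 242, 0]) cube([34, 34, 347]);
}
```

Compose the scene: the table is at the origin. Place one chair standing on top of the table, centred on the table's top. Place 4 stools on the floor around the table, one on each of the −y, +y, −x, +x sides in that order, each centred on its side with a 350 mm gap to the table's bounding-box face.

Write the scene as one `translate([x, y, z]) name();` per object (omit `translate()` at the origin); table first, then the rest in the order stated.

table();
translate([314, 162, 752]) chair();
translate([358, -626, 0]) stool();
translate([358, 1128, 0]) stool();
translate([-700, 251, 0]) stool();
translate([1416, 251, 0]) stool();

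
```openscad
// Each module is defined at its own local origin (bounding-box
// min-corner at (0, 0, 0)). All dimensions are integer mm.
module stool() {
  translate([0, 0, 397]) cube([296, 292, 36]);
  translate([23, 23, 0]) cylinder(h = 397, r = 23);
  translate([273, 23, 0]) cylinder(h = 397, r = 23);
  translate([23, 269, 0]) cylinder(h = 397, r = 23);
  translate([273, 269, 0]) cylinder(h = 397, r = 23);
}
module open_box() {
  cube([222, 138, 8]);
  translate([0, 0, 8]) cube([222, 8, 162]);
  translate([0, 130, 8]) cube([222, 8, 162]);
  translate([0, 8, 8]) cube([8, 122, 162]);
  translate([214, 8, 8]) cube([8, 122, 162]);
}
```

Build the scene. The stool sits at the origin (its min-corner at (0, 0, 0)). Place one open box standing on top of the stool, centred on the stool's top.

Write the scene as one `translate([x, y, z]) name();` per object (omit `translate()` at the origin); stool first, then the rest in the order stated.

stool();
translate([37, 77, 433]) open_box();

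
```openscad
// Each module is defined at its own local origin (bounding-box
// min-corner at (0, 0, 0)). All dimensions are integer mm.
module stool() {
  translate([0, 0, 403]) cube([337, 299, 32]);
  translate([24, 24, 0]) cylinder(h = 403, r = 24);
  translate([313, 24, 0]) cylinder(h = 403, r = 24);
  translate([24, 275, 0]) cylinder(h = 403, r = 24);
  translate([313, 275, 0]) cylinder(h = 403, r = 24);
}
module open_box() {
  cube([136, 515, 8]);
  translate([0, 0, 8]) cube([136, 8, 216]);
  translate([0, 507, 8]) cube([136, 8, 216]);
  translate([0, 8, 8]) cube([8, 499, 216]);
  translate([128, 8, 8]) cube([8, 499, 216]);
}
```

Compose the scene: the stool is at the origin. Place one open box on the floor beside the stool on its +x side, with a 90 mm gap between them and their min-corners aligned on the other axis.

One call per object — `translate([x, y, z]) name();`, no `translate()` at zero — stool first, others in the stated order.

stool();
translate([427, 0, 0]) open_box();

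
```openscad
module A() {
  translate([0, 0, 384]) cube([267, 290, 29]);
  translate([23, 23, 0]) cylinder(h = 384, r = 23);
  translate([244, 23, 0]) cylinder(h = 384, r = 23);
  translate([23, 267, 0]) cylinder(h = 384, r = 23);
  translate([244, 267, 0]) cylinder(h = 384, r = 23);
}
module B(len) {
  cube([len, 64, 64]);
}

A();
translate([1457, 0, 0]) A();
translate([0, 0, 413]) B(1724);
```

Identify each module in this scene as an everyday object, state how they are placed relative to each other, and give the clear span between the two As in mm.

Second stool starts at x = 1457; first ends at x = 267; clear span = 1457 − 267 = 1190 mm.

A is a stool. B is a beam. A beam spans the tops of two stools. The clear span between the two stools is 1190 mm.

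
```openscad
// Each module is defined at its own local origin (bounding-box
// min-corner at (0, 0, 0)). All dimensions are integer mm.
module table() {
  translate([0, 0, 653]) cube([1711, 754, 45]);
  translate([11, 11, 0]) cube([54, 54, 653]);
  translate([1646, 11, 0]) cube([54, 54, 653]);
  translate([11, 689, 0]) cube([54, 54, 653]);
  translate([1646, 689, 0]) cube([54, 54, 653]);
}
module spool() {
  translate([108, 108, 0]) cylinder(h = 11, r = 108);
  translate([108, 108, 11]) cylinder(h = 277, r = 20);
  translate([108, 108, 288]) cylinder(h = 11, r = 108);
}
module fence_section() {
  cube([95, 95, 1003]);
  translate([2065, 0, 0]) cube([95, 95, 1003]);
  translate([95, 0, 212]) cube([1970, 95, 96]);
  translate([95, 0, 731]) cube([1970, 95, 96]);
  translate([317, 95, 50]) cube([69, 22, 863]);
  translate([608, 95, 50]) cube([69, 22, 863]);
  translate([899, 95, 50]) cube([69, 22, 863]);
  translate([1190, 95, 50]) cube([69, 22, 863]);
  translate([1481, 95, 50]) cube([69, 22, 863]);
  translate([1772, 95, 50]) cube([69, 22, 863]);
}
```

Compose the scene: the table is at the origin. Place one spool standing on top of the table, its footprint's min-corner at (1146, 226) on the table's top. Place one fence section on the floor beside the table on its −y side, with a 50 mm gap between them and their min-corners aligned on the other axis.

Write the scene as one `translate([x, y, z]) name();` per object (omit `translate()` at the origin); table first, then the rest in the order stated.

table();
translate([1146, 226, 698]) spool();
translate([0, -167, 0]) fence_section();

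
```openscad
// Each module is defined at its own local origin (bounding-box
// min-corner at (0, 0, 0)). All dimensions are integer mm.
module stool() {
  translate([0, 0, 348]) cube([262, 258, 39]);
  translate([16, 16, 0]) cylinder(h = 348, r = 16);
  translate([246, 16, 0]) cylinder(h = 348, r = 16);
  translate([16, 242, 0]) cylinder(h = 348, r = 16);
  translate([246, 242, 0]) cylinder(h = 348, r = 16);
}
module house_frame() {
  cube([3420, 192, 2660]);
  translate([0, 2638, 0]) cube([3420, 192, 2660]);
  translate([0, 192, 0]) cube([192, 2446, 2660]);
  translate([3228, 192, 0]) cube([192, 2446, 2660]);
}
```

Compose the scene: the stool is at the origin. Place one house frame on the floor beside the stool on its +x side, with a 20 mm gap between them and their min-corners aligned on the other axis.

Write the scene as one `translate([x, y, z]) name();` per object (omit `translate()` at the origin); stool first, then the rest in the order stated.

stool();
translate([282, 0, 0]) house_frame();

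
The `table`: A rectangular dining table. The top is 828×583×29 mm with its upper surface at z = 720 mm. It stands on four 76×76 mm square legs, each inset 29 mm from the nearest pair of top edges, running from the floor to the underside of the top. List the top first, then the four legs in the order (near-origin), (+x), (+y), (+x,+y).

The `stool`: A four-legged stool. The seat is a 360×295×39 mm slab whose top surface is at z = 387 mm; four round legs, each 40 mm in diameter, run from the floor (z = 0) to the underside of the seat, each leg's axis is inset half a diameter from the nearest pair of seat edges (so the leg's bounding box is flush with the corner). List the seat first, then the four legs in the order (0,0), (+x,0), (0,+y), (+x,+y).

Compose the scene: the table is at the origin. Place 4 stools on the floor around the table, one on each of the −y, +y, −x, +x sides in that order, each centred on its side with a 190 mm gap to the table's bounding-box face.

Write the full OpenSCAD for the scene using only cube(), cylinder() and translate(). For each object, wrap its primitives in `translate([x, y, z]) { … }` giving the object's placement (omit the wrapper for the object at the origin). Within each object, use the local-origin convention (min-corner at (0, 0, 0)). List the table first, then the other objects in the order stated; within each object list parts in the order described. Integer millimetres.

translate([0, 0, 691]) cube([828, 583, 29]);
translate([29, 29, 0]) cube([76, 76, 691]);
translate([723, 29, 0]) cube([76, 76, 691]);
translate([29, 478, 0]) cube([76, 76, 691]);
translate([723, 478, 0]) cube([76, 76, 691]);
translate([234, -485, 0]) {
  translate([0, 0, 348]) cube([360, 295, 39]);
  translate([20, 20, 0]) cylinder(h = 348, r = 20);
  translate([340, 20, 0]) cylinder(h = 348, r = 20);
  translate([20, 275, 0]) cylinder(h = 348, r = 20);
  translate([340, 275, 0]) cylinder(h = 348, r = 20);
}
translate([234, 773, 0]) {
  translate([0, 0, 348]) cube([360, 295, 39]);
  translate([20, 20, 0]) cylinder(h = 348, r = 20);
  translate([340, 20, 0]) cylinder(h = 348, r = 20);
  translate([20, 275, 0]) cylinder(h = 348, r = 20);
  translate([340, 275, 0]) cylinder(h = 348, r = 20);
}
translate([-550, 144, 0]) {
  translate([0, 0, 348]) cube([360, 295, 39]);
  translate([20, 20, 0]) cylinder(h = 348, r = 20);
  translate([340, 20, 0]) cylinder(h = 348, r = 20);
  translate([20, 275, 0]) cylinder(h = 348, r = 20);
  translate([340, 275, 0]) cylinder(h = 348, r = 20);
}
translate([1018, 144, 0]) {
  translate([0, 0, 348]) cube([360, 295, 39]);
  translate([20, 20, 0]) cylinder(h = 348, r = 20);
  translate([340, 20, 0]) cylinder(h = 348, r = 20);
  translate([20, 275, 0]) cylinder(h = 348, r = 20);
  translate([340, 275, 0]) cylinder(h = 348, r = 20);
}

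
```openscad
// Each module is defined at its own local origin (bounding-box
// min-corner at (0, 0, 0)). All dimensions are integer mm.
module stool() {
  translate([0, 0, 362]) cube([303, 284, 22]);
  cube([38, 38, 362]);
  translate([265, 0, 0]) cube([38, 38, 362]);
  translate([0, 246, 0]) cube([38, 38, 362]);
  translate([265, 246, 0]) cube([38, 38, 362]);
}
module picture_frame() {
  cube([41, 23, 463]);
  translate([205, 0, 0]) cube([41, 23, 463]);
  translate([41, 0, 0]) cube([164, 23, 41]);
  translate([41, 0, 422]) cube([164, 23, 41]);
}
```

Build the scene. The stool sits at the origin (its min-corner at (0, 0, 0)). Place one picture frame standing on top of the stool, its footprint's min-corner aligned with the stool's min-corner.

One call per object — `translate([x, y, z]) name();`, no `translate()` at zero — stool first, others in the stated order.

stool();
translate([0, 0, 384]) picture_frame();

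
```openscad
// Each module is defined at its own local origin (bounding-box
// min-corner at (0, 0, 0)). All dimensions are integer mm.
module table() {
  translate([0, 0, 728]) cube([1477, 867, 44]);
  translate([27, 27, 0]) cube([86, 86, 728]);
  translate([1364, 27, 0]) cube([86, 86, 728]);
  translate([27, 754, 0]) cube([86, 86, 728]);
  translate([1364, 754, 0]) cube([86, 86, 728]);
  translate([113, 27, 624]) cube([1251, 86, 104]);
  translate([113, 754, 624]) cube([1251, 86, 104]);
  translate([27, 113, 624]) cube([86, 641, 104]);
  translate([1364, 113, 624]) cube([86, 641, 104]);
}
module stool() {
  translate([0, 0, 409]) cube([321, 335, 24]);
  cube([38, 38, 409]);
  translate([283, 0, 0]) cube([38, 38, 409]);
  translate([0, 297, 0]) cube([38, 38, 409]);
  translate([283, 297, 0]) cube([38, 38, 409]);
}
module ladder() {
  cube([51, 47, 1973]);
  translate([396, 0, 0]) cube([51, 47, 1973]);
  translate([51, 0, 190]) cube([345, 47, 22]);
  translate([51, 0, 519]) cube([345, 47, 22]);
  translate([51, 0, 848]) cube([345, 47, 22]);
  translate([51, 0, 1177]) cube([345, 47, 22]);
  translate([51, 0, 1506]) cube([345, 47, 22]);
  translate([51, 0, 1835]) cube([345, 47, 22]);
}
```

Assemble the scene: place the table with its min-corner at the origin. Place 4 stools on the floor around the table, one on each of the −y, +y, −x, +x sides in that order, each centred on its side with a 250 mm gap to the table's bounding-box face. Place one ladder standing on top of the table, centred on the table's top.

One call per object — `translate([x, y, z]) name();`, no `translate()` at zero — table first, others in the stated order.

table();
translate([578, -585, 0]) stool();
translate([578, 1117, 0]) stool();
translate([-571, 266, 0]) stool();
translate([1727, 266, 0]) stool();
translate([515, 410, 772]) ladder();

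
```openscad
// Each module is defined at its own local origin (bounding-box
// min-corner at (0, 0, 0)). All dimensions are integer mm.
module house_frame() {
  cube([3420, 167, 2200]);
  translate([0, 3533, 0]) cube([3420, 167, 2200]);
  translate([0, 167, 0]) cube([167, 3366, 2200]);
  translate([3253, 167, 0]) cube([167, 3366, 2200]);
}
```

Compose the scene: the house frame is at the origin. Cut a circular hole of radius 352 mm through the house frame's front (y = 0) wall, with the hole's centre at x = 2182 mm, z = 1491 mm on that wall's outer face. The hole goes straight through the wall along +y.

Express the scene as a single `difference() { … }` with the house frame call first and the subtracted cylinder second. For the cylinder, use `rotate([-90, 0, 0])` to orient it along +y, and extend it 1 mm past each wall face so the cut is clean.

difference() {
  house_frame();
  translate([2182, -1, 1491]) rotate([-90, 0, 0]) cylinder(h = 169, r = 352);
}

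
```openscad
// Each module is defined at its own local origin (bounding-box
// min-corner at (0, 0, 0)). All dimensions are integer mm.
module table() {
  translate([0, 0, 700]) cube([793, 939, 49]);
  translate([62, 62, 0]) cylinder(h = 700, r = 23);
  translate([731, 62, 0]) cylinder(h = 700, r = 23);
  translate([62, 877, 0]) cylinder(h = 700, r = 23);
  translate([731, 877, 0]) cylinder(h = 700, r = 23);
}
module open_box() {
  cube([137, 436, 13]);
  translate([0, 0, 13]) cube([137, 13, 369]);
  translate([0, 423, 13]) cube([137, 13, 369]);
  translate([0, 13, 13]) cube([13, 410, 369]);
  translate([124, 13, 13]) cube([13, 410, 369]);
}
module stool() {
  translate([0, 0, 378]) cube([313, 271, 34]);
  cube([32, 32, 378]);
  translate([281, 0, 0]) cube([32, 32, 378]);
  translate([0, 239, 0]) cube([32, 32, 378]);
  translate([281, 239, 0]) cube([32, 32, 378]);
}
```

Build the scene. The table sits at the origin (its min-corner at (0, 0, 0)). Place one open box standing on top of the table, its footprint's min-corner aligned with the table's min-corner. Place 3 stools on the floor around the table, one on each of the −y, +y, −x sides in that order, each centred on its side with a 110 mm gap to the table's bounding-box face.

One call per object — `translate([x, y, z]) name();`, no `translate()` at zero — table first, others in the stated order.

table();
translate([0, 0, 749]) open_box();
translate([240, -381, 0]) stool();
translate([240, 1049, 0]) stool();
translate([-423, 334, 0]) stool();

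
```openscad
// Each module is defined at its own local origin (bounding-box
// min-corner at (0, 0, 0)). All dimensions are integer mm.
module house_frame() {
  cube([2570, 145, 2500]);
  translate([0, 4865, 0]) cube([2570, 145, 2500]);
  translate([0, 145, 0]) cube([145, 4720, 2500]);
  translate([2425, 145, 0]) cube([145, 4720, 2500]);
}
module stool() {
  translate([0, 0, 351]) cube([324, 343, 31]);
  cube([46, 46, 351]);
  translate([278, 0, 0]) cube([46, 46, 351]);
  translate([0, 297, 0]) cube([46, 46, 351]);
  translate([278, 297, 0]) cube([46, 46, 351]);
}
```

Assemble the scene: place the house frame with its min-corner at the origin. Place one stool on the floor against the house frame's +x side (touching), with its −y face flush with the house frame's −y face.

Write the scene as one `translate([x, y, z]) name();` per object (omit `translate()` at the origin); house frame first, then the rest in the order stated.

house_frame();
translate([2570, 0, 0]) stool();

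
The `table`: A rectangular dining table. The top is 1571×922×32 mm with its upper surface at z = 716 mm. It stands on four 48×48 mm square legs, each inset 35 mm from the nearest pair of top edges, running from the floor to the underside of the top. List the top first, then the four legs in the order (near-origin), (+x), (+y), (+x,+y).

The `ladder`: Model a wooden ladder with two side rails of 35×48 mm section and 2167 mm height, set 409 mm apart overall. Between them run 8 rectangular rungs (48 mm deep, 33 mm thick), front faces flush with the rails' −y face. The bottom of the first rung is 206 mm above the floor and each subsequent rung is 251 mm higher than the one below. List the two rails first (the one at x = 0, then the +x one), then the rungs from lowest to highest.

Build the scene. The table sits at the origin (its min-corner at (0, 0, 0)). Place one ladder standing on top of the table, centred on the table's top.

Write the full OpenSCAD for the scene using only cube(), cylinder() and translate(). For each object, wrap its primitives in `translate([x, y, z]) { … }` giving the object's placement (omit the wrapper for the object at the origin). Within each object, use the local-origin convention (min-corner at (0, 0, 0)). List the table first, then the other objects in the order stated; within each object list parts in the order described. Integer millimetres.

translate([0, 0, 684]) cube([1571, 922, 32]);
translate([35, 35, 0]) cube([48, 48, 684]);
translate([1488, 35, 0]) cube([48, 48, 684]);
translate([35, 839, 0]) cube([48, 48, 684]);
translate([1488, 839, 0]) cube([48, 48, 684]);
translate([581, 437, 716]) {
  cube([35, 48, 2167]);
  translate([374, 0, 0]) cube([35, 48, 2167]);
  translate([35, 0, 206]) cube([339, 48, 33]);
  translate([35, 0, 457]) cube([339, 48, 33]);
  translate([35, 0, 708]) cube([339, 48, 33]);
  translate([35, 0, 959]) cube([339, 48, 33]);
  translate([35, 0, 1210]) cube([339, 48, 33]);
  translate([35, 0, 1461]) cube([339, 48, 33]);
  translate([35, 0, 1712]) cube([339, 48, 33]);
  translate([35, 0, 1963]) cube([339, 48, 33]);
}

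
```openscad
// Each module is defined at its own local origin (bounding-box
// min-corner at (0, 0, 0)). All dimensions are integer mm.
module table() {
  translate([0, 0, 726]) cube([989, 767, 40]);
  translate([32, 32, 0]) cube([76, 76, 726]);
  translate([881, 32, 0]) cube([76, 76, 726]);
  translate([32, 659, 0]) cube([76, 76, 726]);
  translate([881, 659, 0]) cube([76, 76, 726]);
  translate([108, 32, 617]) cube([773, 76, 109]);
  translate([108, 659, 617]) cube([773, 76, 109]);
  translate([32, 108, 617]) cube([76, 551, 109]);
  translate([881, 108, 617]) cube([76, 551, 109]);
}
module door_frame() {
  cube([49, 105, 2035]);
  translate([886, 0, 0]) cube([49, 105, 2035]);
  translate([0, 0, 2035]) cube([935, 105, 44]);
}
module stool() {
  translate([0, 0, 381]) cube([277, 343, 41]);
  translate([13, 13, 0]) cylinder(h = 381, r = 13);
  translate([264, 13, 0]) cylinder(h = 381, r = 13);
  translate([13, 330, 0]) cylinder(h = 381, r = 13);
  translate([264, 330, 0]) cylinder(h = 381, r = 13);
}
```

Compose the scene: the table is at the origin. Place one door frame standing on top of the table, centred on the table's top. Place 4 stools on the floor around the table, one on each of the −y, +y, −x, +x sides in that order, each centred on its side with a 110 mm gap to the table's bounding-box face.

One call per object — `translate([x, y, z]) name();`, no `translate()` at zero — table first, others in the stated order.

table();
translate([27, 331, 766]) door_frame();
translate([356, -453, 0]) stool();
translate([356, 877, 0]) stool();
translate([-387, 212, 0]) stool();
translate([1099, 212, 0]) stool();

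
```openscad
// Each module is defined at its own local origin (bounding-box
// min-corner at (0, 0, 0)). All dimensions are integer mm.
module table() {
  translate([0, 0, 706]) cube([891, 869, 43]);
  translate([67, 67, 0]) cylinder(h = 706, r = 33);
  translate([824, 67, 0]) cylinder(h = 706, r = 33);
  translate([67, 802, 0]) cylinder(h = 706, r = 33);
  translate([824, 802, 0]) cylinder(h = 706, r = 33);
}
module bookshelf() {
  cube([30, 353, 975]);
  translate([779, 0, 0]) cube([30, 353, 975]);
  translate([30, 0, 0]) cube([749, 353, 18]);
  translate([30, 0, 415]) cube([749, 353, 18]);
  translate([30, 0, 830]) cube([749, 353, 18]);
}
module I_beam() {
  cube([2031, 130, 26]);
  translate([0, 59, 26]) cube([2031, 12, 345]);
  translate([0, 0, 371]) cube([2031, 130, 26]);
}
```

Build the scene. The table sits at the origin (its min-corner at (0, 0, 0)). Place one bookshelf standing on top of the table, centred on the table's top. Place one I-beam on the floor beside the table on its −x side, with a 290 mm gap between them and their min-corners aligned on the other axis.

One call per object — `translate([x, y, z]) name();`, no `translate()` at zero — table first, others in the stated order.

table();
translate([41, 258, 749]) bookshelf();
translate([-2321, 0, 0]) I_beam();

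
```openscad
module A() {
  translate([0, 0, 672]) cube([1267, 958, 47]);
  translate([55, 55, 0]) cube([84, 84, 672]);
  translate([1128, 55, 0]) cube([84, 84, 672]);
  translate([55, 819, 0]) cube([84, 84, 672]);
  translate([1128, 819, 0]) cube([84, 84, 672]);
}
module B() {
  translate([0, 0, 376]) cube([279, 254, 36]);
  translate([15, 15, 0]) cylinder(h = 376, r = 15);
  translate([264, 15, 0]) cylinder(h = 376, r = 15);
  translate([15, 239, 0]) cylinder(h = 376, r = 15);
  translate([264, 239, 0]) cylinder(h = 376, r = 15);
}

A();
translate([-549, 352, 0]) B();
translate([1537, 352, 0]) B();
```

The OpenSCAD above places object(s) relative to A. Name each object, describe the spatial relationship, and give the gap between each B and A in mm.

Each stool's nearest face is 270 mm from the table's bounding box.

A is a table. B is a stool. Two stools sit around the table at the −x, +x sides. The gap between each stool and the table is 270 mm.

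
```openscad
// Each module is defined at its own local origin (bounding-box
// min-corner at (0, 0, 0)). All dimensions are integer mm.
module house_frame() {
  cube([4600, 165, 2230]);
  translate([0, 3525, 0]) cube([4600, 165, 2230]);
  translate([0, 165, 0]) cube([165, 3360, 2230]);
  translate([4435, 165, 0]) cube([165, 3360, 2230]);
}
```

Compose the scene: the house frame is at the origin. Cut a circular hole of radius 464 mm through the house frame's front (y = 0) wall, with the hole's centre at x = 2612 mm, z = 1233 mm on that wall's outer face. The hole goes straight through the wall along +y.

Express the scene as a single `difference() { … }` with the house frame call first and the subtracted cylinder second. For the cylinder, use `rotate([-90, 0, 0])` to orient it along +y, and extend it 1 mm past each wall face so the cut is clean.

difference() {
  house_frame();
  translate([2612, -1, 1233]) rotate([-90, 0, 0]) cylinder(h = 167, r = 464);
}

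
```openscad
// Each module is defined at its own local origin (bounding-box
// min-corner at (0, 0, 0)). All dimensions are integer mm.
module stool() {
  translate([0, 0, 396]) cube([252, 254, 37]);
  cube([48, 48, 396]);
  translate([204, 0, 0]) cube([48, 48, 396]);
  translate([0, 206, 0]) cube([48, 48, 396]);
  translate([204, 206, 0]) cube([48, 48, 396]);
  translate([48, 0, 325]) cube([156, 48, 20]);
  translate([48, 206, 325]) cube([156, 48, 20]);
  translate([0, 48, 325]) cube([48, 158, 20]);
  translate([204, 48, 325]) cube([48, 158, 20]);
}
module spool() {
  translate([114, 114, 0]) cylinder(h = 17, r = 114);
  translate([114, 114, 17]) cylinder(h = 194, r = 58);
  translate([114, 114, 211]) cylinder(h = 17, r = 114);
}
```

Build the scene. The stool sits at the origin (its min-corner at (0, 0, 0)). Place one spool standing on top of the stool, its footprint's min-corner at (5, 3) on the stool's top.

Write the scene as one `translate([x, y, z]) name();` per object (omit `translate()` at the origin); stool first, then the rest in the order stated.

stool();
translate([5, 3, 433]) spool();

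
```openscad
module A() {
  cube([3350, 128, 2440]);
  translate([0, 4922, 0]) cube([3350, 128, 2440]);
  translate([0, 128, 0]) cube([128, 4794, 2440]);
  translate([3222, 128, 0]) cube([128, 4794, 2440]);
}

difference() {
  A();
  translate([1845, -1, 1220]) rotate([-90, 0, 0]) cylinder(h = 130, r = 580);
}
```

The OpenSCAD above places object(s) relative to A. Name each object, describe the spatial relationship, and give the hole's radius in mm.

A is a house frame. The house frame has a circular hole through its front wall. The hole's radius is 580 mm.

The subtracted cylinder has r = 580 mm.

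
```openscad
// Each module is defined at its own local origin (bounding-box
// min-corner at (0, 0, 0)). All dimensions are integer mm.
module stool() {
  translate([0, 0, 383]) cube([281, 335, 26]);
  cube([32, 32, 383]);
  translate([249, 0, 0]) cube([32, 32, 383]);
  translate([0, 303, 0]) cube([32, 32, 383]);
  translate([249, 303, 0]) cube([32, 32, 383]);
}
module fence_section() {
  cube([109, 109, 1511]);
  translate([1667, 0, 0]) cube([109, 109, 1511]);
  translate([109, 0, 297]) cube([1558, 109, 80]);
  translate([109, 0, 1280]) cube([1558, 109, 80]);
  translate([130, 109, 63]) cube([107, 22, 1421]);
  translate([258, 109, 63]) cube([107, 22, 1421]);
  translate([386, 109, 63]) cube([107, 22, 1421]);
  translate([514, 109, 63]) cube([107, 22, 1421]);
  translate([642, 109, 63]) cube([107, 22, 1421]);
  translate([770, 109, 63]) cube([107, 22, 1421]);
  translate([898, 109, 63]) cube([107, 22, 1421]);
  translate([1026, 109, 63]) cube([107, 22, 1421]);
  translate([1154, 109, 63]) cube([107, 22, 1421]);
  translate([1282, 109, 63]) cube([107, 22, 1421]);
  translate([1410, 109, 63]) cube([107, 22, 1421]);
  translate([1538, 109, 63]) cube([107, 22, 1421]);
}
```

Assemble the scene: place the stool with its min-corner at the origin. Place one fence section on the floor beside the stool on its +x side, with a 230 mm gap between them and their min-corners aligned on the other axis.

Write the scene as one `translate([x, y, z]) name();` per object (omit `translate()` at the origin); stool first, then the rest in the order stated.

stool();
translate([511, 0, 0]) fence_section();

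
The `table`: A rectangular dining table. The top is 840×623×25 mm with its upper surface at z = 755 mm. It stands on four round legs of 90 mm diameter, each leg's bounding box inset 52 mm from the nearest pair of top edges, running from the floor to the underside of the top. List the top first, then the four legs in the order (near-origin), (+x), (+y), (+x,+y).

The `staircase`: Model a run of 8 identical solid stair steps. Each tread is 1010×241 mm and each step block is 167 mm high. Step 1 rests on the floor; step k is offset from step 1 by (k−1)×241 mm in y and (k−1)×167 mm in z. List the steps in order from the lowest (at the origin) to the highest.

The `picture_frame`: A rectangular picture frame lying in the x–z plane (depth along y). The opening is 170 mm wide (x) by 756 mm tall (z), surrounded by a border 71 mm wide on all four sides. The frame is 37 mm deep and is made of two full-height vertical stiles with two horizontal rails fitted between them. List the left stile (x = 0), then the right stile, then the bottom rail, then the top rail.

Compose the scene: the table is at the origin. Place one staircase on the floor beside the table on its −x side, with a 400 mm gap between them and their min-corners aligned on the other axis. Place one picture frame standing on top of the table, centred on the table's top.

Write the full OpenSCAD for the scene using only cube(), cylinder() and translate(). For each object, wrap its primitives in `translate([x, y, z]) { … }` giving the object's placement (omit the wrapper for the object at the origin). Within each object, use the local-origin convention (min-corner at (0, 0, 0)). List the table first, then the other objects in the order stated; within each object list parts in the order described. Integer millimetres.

translate([0, 0, 730]) cube([840, 623, 25]);
translate([97, 97, 0]) cylinder(h = 730, r = 45);
translate([743, 97, 0]) cylinder(h = 730, r = 45);
translate([97, 526, 0]) cylinder(h = 730, r = 45);
translate([743, 526, 0]) cylinder(h = 730, r = 45);
translate([-1410, 0, 0]) {
  cube([1010, 241, 167]);
  translate([0, 241, 167]) cube([1010, 241, 167]);
  translate([0, 482, 334]) cube([1010, 241, 167]);
  translate([0, 723, 501]) cube([1010, 241, 167]);
  translate([0, 964, 668]) cube([1010, 241, 167]);
  translate([0, 1205, 835]) cube([1010, 241, 167]);
  translate([0, 1446, 1002]) cube([1010, 241, 167]);
  translate([0, 1687, 1169]) cube([1010, 241, 167]);
}
translate([264, 293, 755]) {
  cube([71, 37, 898]);
  translate([241, 0, 0]) cube([71, 37, 898]);
  translate([71, 0, 0]) cube([170, 37, 71]);
  translate([71, 0, 827]) cube([170, 37, 71]);
}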